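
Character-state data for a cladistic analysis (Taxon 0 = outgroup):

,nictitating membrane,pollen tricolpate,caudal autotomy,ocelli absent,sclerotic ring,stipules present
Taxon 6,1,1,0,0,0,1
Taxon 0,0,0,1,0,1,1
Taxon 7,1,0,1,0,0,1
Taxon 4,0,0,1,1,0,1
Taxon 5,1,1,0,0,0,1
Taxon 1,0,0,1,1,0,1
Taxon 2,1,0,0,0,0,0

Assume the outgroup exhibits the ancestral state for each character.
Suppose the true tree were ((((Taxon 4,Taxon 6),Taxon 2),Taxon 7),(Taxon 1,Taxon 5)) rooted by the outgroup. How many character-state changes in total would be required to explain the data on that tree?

Map each character onto ((((Taxon 4,Taxon 6),Taxon 2),Taxon 7),(Taxon 1,Taxon 5)) (rooted by Taxon 0) and count the minimum state changes it requires (Fitch parsimony):
nictitating membrane: 3; pollen tricolpate: 2; caudal autotomy: 3; ocelli absent: 2; sclerotic ring: 1; stipules present: 1.
Total tree length = 12.

12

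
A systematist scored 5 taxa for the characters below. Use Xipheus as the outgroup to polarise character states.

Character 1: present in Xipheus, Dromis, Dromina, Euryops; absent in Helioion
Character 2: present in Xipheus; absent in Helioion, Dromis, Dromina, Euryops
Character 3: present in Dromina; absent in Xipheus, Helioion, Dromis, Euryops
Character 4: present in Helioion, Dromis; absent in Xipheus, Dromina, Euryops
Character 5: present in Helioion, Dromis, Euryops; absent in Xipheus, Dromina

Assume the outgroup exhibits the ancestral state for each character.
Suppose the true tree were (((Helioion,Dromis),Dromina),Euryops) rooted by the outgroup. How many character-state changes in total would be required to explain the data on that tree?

Map each character onto (((Helioion,Dromis),Dromina),Euryops) (rooted by Xipheus) and count the minimum state changes it requires (Fitch parsimony):
Character 1: 1; Character 2: 1; Character 3: 1; Character 4: 1; Character 5: 2.
Total tree length = 6.

6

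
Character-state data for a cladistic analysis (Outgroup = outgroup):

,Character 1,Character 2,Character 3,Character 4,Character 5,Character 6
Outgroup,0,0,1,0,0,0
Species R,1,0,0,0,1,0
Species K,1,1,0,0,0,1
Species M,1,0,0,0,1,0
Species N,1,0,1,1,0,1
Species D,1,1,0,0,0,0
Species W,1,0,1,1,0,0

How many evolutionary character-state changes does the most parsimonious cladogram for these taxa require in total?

7

Character polarity is set by the outgroup: the derived state is whichever differs from the outgroup's state, so for Character 3 the derived state is '0', and for the remaining characters it is '1'.
Character 1 (derived state '1') is shared by all ingroup taxa — unites the whole ingroup.
Character 2: derived state '1' in Species D and Species K only — synapomorphy for {Species D, Species K}.
Only Species D, Species K, Species M, and Species R show the derived state '0' for Character 3, supporting them as a clade.
Character 4: derived state '1' in Species N and Species W only — synapomorphy for {Species N, Species W}.
Only Species M and Species R show the derived state '1' for Character 5, supporting them as a clade.
Character 6 groups Species K and Species N, which is incompatible with the clades supported by the remaining characters; treating it as convergent (homoplasy) costs fewer steps than any alternative tree.
Most parsimonious ingroup topology: (((Species R,Species M),(Species K,Species D)),(Species N,Species W)).
Changes per character on this tree: Character 1: 1; Character 2: 1; Character 3: 1; Character 4: 1; Character 5: 1; Character 6: 2.
Total = 7.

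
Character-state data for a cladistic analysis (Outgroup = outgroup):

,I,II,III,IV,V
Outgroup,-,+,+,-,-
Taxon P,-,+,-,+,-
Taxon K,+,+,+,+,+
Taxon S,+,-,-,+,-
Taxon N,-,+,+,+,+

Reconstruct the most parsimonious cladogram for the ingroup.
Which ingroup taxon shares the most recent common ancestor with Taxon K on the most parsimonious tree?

Character polarity is set by the outgroup: the derived state is whichever differs from the outgroup's state, so for II, III the derived state is '-', and for the remaining characters it is '+'.
I (state '+') occurs in Taxon K and Taxon S but conflicts with the nesting implied by the other characters — most parsimoniously interpreted as homoplasy.
II (derived state '-') is unique to Taxon S (autapomorphy; uninformative for grouping).
III: derived state '-' in Taxon P and Taxon S only — synapomorphy for {Taxon P, Taxon S}.
All ingroup taxa share the derived state '+' for IV; it defines the ingroup but does not resolve relationships within it.
V (derived state '+') is shared by Taxon K and Taxon N — a synapomorphy uniting that clade.
Most parsimonious ingroup topology: ((Taxon K,Taxon N),(Taxon S,Taxon P)).
Taxon K and Taxon N form a cherry on this tree, so they are sister taxa.

Taxon N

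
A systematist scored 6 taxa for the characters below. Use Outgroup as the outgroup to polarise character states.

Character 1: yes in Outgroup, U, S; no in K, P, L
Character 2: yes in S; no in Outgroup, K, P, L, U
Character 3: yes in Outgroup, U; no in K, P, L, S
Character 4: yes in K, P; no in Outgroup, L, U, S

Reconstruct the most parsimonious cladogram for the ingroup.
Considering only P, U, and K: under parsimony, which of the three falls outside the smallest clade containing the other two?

U

Character polarity is set by the outgroup: the derived state is whichever differs from the outgroup's state, so for Character 1, Character 3 the derived state is 'no', and for the remaining characters it is 'yes'.
Character 1 (derived state 'no') is shared by K, L, and P — a synapomorphy uniting that clade.
Character 2 (derived state 'yes') is unique to S (autapomorphy; uninformative for grouping).
Character 3: derived state 'no' in K, L, P, and S only — synapomorphy for {K, L, P, S}.
Character 4: derived state 'yes' in K and P only — synapomorphy for {K, P}.
Most parsimonious ingroup topology: ((((K,P),L),S),U).
P and K share a more recent common ancestor with each other than either does with U, so U is the least closely related of the three.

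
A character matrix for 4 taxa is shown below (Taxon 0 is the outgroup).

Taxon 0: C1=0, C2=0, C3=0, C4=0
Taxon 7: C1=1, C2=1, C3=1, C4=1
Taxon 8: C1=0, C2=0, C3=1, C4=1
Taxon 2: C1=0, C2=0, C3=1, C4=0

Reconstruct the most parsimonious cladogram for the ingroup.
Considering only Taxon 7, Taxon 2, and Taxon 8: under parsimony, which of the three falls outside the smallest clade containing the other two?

The outgroup has state '0' for every character, so '1' is the derived state throughout.
C1 (derived state '1') is unique to Taxon 7 (autapomorphy; uninformative for grouping).
C2: derived state '1' in Taxon 7 only — an autapomorphy, so it tells us nothing about relationships among taxa.
All ingroup taxa share the derived state '1' for C3; it defines the ingroup but does not resolve relationships within it.
C4: derived state '1' in Taxon 7 and Taxon 8 only — synapomorphy for {Taxon 7, Taxon 8}.
Most parsimonious ingroup topology: ((Taxon 7,Taxon 8),Taxon 2).
Taxon 7 and Taxon 8 share a more recent common ancestor with each other than either does with Taxon 2, so Taxon 2 is the least closely related of the three.

Taxon 2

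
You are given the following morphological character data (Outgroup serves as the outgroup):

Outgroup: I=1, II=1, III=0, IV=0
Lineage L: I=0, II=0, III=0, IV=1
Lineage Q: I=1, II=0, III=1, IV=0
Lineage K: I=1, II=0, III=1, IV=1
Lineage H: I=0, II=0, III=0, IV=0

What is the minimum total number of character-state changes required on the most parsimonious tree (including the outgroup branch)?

5

Character polarity is set by the outgroup: the derived state is whichever differs from the outgroup's state, so for I, II the derived state is '0', and for the remaining characters it is '1'.
Only Lineage H and Lineage L show the derived state '0' for I, supporting them as a clade.
II (derived state '0') is shared by all ingroup taxa — unites the whole ingroup.
Only Lineage K and Lineage Q show the derived state '1' for III, supporting them as a clade.
IV (state '1') occurs in Lineage K and Lineage L but conflicts with the nesting implied by the other characters — most parsimoniously interpreted as homoplasy.
Most parsimonious ingroup topology: ((Lineage L,Lineage H),(Lineage Q,Lineage K)).
Changes per character on this tree: I: 1; II: 1; III: 1; IV: 2.
Total = 5.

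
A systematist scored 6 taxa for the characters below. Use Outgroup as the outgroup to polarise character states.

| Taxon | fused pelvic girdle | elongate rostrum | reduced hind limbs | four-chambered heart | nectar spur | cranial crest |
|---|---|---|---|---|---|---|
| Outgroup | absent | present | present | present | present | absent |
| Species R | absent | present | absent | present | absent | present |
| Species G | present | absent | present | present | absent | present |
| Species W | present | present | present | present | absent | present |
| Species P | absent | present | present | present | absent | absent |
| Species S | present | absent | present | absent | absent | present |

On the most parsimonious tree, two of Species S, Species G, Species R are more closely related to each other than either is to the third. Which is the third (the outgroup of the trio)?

Species R

Character polarity is set by the outgroup: the derived state is whichever differs from the outgroup's state, so for elongate rostrum, reduced hind limbs, four-chambered heart, nectar spur the derived state is 'absent', and for the remaining characters it is 'present'.
fused pelvic girdle (derived state 'present') is shared by Species G, Species S, and Species W — a synapomorphy uniting that clade.
Only Species G and Species S show the derived state 'absent' for elongate rostrum, supporting them as a clade.
reduced hind limbs: derived state 'absent' in Species R only — an autapomorphy, so it tells us nothing about relationships among taxa.
four-chambered heart: derived state 'absent' in Species S only — an autapomorphy, so it tells us nothing about relationships among taxa.
nectar spur (derived state 'absent') is shared by all ingroup taxa — unites the whole ingroup.
cranial crest: derived state 'present' in Species G, Species R, Species S, and Species W only — synapomorphy for {Species G, Species R, Species S, Species W}.
Most parsimonious ingroup topology: ((Species R,((Species G,Species S),Species W)),Species P).
Species S and Species G share a more recent common ancestor with each other than either does with Species R, so Species R is the least closely related of the three.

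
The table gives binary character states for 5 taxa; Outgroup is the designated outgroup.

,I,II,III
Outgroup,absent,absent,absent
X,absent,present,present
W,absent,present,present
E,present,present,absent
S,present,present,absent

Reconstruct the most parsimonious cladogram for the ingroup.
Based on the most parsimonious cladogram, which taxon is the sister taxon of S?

The outgroup has state 'absent' for every character, so 'present' is the derived state throughout.
I (derived state 'present') is shared by E and S — a synapomorphy uniting that clade.
II (derived state 'present') is shared by all ingroup taxa — unites the whole ingroup.
III: derived state 'present' in W and X only — synapomorphy for {W, X}.
Most parsimonious ingroup topology: ((X,W),(E,S)).
S and E form a cherry on this tree, so they are sister taxa.

E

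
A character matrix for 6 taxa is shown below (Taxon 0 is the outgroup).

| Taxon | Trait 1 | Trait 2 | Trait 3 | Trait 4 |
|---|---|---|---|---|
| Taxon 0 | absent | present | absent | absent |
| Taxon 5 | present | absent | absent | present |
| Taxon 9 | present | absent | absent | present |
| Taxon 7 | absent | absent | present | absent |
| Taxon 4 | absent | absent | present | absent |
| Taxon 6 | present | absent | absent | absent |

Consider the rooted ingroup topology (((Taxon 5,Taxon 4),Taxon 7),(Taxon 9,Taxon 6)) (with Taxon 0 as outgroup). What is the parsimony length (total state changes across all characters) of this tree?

7

Map each character onto (((Taxon 5,Taxon 4),Taxon 7),(Taxon 9,Taxon 6)) (rooted by Taxon 0) and count the minimum state changes it requires (Fitch parsimony):
Trait 1: 2; Trait 2: 1; Trait 3: 2; Trait 4: 2.
Total tree length = 7.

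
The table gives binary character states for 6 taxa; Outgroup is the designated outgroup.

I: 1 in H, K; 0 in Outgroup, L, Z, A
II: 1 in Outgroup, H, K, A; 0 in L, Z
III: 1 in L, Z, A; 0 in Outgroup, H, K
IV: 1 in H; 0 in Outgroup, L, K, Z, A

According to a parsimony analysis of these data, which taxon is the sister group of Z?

L

Character polarity is set by the outgroup: the derived state is whichever differs from the outgroup's state, so for II the derived state is '0', and for the remaining characters it is '1'.
I (derived state '1') is shared by H and K — a synapomorphy uniting that clade.
II: derived state '0' in L and Z only — synapomorphy for {L, Z}.
Only A, L, and Z show the derived state '1' for III, supporting them as a clade.
IV: derived state '1' in H only — an autapomorphy, so it tells us nothing about relationships among taxa.
Most parsimonious ingroup topology: (((L,Z),A),(H,K)).
Z and L form a cherry on this tree, so they are sister taxa.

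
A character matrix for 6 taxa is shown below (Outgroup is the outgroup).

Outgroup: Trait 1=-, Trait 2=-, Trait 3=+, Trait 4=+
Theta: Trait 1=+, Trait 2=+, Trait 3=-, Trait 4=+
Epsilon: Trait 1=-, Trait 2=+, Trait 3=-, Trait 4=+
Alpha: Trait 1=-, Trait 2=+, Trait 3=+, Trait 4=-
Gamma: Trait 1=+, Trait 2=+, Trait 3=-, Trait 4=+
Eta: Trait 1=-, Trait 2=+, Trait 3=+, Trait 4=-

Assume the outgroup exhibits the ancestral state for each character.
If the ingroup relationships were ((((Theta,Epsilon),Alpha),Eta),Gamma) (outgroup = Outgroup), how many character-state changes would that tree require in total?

7

Map each character onto ((((Theta,Epsilon),Alpha),Eta),Gamma) (rooted by Outgroup) and count the minimum state changes it requires (Fitch parsimony):
Trait 1: 2; Trait 2: 1; Trait 3: 2; Trait 4: 2.
Total tree length = 7.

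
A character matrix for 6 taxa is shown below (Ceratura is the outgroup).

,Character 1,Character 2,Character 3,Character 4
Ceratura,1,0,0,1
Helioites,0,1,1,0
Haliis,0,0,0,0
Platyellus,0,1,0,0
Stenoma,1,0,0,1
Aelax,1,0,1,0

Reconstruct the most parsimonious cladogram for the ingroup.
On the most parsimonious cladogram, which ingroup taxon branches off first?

Character polarity is set by the outgroup: the derived state is whichever differs from the outgroup's state, so for Character 1, Character 4 the derived state is '0', and for the remaining characters it is '1'.
Only Haliis, Helioites, and Platyellus show the derived state '0' for Character 1, supporting them as a clade.
Character 2: derived state '1' in Helioites and Platyellus only — synapomorphy for {Helioites, Platyellus}.
Character 3 groups Aelax and Helioites, which is incompatible with the clades supported by the remaining characters; treating it as convergent (homoplasy) costs fewer steps than any alternative tree.
Only Aelax, Haliis, Helioites, and Platyellus show the derived state '0' for Character 4, supporting them as a clade.
Most parsimonious ingroup topology: ((((Helioites,Platyellus),Haliis),Aelax),Stenoma).
Stenoma is sister to the clade containing all other ingroup taxa, so it is the earliest-diverging (most basal) ingroup lineage.

Stenoma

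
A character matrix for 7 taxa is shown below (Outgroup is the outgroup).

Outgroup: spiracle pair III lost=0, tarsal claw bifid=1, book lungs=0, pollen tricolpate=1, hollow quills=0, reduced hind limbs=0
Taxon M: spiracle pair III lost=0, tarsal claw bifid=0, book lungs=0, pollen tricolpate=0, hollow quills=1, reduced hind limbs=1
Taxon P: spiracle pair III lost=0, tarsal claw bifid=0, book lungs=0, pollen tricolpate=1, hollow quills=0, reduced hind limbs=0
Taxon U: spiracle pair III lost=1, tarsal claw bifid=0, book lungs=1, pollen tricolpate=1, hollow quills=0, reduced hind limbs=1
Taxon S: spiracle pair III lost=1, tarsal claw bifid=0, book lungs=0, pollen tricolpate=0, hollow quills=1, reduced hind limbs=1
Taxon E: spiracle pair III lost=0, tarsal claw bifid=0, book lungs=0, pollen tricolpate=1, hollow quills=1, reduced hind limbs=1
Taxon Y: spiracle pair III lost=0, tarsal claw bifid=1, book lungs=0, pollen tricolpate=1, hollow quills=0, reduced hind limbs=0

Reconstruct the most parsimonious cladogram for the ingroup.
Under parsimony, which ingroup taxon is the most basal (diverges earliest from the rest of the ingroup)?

Taxon Y

Character polarity is set by the outgroup: the derived state is whichever differs from the outgroup's state, so for tarsal claw bifid, pollen tricolpate the derived state is '0', and for the remaining characters it is '1'.
spiracle pair III lost (state '1') occurs in Taxon S and Taxon U but conflicts with the nesting implied by the other characters — most parsimoniously interpreted as homoplasy.
tarsal claw bifid: derived state '0' in Taxon E, Taxon M, Taxon P, Taxon S, and Taxon U only — synapomorphy for {Taxon E, Taxon M, Taxon P, Taxon S, Taxon U}.
book lungs (derived state '1') is unique to Taxon U (autapomorphy; uninformative for grouping).
pollen tricolpate (derived state '0') is shared by Taxon M and Taxon S — a synapomorphy uniting that clade.
Only Taxon E, Taxon M, and Taxon S show the derived state '1' for hollow quills, supporting them as a clade.
reduced hind limbs: derived state '1' in Taxon E, Taxon M, Taxon S, and Taxon U only — synapomorphy for {Taxon E, Taxon M, Taxon S, Taxon U}.
Most parsimonious ingroup topology: (((((Taxon M,Taxon S),Taxon E),Taxon U),Taxon P),Taxon Y).
Taxon Y is sister to the clade containing all other ingroup taxa, so it is the earliest-diverging (most basal) ingroup lineage.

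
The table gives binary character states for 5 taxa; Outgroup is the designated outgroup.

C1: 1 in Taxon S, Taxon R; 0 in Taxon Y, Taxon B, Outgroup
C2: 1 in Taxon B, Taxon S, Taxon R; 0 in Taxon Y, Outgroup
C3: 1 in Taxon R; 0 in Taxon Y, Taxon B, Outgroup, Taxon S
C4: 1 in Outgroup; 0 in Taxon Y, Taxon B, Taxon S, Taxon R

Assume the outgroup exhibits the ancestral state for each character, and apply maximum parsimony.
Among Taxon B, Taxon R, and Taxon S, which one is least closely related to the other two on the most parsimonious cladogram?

Taxon B

Character polarity is set by the outgroup: the derived state is whichever differs from the outgroup's state, so for C4 the derived state is '0', and for the remaining characters it is '1'.
C1 (derived state '1') is shared by Taxon R and Taxon S — a synapomorphy uniting that clade.
C2: derived state '1' in Taxon B, Taxon R, and Taxon S only — synapomorphy for {Taxon B, Taxon R, Taxon S}.
C3: derived state '1' in Taxon R only — an autapomorphy, so it tells us nothing about relationships among taxa.
All ingroup taxa share the derived state '0' for C4; it defines the ingroup but does not resolve relationships within it.
Most parsimonious ingroup topology: (((Taxon R,Taxon S),Taxon B),Taxon Y).
Taxon R and Taxon S share a more recent common ancestor with each other than either does with Taxon B, so Taxon B is the least closely related of the three.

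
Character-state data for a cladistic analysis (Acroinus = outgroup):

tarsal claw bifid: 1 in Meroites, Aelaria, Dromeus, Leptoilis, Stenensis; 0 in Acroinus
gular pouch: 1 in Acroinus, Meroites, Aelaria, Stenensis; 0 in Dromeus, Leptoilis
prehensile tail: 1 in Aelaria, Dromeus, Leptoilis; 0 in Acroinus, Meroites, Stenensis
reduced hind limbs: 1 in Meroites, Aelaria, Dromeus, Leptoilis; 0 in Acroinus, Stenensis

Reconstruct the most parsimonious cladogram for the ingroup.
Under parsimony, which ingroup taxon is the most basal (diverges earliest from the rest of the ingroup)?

Character polarity is set by the outgroup: the derived state is whichever differs from the outgroup's state, so for gular pouch the derived state is '0', and for the remaining characters it is '1'.
All ingroup taxa share the derived state '1' for tarsal claw bifid; it defines the ingroup but does not resolve relationships within it.
Only Dromeus and Leptoilis show the derived state '0' for gular pouch, supporting them as a clade.
Only Aelaria, Dromeus, and Leptoilis show the derived state '1' for prehensile tail, supporting them as a clade.
reduced hind limbs: derived state '1' in Aelaria, Dromeus, Leptoilis, and Meroites only — synapomorphy for {Aelaria, Dromeus, Leptoilis, Meroites}.
Most parsimonious ingroup topology: ((Meroites,(Aelaria,(Dromeus,Leptoilis))),Stenensis).
Stenensis is sister to the clade containing all other ingroup taxa, so it is the earliest-diverging (most basal) ingroup lineage.

Stenensis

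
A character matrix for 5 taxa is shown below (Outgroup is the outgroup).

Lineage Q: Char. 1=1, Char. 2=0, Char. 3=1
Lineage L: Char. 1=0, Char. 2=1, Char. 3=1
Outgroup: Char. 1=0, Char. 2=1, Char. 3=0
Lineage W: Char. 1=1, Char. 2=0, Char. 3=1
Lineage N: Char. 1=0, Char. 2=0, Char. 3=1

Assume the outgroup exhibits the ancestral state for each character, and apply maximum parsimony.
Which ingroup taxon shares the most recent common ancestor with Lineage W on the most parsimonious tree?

Lineage Q

Character polarity is set by the outgroup: the derived state is whichever differs from the outgroup's state, so for Char. 2 the derived state is '0', and for the remaining characters it is '1'.
Char. 1 (derived state '1') is shared by Lineage Q and Lineage W — a synapomorphy uniting that clade.
Char. 2: derived state '0' in Lineage N, Lineage Q, and Lineage W only — synapomorphy for {Lineage N, Lineage Q, Lineage W}.
Char. 3 (derived state '1') is shared by all ingroup taxa — unites the whole ingroup.
Most parsimonious ingroup topology: ((Lineage N,(Lineage Q,Lineage W)),Lineage L).
Lineage W and Lineage Q form a cherry on this tree, so they are sister taxa.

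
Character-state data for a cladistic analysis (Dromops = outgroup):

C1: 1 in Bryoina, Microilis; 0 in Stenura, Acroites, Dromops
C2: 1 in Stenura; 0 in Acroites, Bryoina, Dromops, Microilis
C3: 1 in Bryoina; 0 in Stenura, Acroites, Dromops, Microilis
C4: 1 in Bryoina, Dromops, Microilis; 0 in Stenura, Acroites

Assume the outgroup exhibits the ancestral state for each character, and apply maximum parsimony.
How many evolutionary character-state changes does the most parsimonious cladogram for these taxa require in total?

Character polarity is set by the outgroup: the derived state is whichever differs from the outgroup's state, so for C4 the derived state is '0', and for the remaining characters it is '1'.
C1 (derived state '1') is shared by Bryoina and Microilis — a synapomorphy uniting that clade.
C2: derived state '1' in Stenura only — an autapomorphy, so it tells us nothing about relationships among taxa.
C3 (derived state '1') is unique to Bryoina (autapomorphy; uninformative for grouping).
Only Acroites and Stenura show the derived state '0' for C4, supporting them as a clade.
Most parsimonious ingroup topology: ((Microilis,Bryoina),(Stenura,Acroites)).
Changes per character on this tree: C1: 1; C2: 1; C3: 1; C4: 1.
Total = 4.

4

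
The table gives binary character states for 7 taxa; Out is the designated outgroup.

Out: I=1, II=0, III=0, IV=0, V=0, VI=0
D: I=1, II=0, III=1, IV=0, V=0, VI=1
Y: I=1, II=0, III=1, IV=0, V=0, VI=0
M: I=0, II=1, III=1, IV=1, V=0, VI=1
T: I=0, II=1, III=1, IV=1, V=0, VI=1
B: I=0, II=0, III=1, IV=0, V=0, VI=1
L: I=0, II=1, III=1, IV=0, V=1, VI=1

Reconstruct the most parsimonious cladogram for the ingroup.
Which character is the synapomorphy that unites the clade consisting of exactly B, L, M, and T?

Character polarity is set by the outgroup: the derived state is whichever differs from the outgroup's state, so for I the derived state is '0', and for the remaining characters it is '1'.
I: derived state '0' in B, L, M, and T only — synapomorphy for {B, L, M, T}.
Only L, M, and T show the derived state '1' for II, supporting them as a clade.
All ingroup taxa share the derived state '1' for III; it defines the ingroup but does not resolve relationships within it.
IV (derived state '1') is shared by M and T — a synapomorphy uniting that clade.
V (derived state '1') is unique to L (autapomorphy; uninformative for grouping).
Only B, D, L, M, and T show the derived state '1' for VI, supporting them as a clade.
Most parsimonious ingroup topology: ((D,(((M,T),L),B)),Y).
The clade {B, L, M, T} is supported by I: its derived state '0' occurs in exactly those taxa and in no other taxon (including the outgroup).

I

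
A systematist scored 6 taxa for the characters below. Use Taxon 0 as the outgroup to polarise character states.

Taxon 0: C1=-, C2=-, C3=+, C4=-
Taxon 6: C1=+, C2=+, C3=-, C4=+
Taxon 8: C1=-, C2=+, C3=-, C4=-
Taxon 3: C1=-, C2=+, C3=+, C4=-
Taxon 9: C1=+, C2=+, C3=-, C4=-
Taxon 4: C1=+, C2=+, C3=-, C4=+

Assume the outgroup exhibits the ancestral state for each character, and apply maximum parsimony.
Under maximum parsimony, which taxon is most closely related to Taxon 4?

Character polarity is set by the outgroup: the derived state is whichever differs from the outgroup's state, so for C3 the derived state is '-', and for the remaining characters it is '+'.
Only Taxon 4, Taxon 6, and Taxon 9 show the derived state '+' for C1, supporting them as a clade.
All ingroup taxa share the derived state '+' for C2; it defines the ingroup but does not resolve relationships within it.
C3 (derived state '-') is shared by Taxon 4, Taxon 6, Taxon 8, and Taxon 9 — a synapomorphy uniting that clade.
C4: derived state '+' in Taxon 4 and Taxon 6 only — synapomorphy for {Taxon 4, Taxon 6}.
Most parsimonious ingroup topology: ((((Taxon 6,Taxon 4),Taxon 9),Taxon 8),Taxon 3).
Taxon 4 and Taxon 6 form a cherry on this tree, so they are sister taxa.

Taxon 6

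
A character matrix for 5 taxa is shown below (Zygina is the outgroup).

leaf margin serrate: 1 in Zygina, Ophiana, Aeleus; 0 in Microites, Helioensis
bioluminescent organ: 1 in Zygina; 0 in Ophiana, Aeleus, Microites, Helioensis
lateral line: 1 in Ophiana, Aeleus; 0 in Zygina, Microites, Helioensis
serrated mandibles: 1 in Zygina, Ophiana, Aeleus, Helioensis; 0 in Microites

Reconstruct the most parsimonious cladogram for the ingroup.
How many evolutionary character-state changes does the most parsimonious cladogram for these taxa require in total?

Character polarity is set by the outgroup: the derived state is whichever differs from the outgroup's state, so for leaf margin serrate, bioluminescent organ, serrated mandibles the derived state is '0', and for the remaining characters it is '1'.
leaf margin serrate: derived state '0' in Helioensis and Microites only — synapomorphy for {Helioensis, Microites}.
bioluminescent organ (derived state '0') is shared by all ingroup taxa — unites the whole ingroup.
Only Aeleus and Ophiana show the derived state '1' for lateral line, supporting them as a clade.
serrated mandibles (derived state '0') is unique to Microites (autapomorphy; uninformative for grouping).
Most parsimonious ingroup topology: ((Ophiana,Aeleus),(Microites,Helioensis)).
Changes per character on this tree: leaf margin serrate: 1; bioluminescent organ: 1; lateral line: 1; serrated mandibles: 1.
Total = 4.

4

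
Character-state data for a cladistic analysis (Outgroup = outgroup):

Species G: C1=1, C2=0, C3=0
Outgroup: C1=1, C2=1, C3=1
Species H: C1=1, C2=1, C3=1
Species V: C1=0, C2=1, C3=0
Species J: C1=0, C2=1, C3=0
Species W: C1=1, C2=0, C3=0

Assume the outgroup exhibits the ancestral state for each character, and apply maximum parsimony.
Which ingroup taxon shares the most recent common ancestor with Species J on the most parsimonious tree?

Species V

The outgroup has state '1' for every character, so '0' is the derived state throughout.
Only Species J and Species V show the derived state '0' for C1, supporting them as a clade.
C2 (derived state '0') is shared by Species G and Species W — a synapomorphy uniting that clade.
C3 (derived state '0') is shared by Species G, Species J, Species V, and Species W — a synapomorphy uniting that clade.
Most parsimonious ingroup topology: (((Species V,Species J),(Species W,Species G)),Species H).
Species J and Species V form a cherry on this tree, so they are sister taxa.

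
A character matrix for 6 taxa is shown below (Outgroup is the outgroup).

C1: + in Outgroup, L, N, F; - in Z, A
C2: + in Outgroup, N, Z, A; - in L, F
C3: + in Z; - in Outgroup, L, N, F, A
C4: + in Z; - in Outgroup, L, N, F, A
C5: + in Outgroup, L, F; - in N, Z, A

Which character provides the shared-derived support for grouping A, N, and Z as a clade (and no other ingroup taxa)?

C5

Character polarity is set by the outgroup: the derived state is whichever differs from the outgroup's state, so for C1, C2, C5 the derived state is '-', and for the remaining characters it is '+'.
C1 (derived state '-') is shared by A and Z — a synapomorphy uniting that clade.
C2 (derived state '-') is shared by F and L — a synapomorphy uniting that clade.
C3: derived state '+' in Z only — an autapomorphy, so it tells us nothing about relationships among taxa.
C4: derived state '+' in Z only — an autapomorphy, so it tells us nothing about relationships among taxa.
Only A, N, and Z show the derived state '-' for C5, supporting them as a clade.
Most parsimonious ingroup topology: ((L,F),(N,(Z,A))).
The clade {A, N, Z} is supported by C5: its derived state '-' occurs in exactly those taxa and in no other taxon (including the outgroup).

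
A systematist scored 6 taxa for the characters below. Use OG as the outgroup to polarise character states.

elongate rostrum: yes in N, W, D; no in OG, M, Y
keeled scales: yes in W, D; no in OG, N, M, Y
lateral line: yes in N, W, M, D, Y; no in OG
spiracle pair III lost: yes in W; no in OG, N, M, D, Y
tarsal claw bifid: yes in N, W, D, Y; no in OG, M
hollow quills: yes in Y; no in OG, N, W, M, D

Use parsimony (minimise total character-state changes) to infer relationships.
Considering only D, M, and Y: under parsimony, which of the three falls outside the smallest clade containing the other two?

The outgroup has state 'no' for every character, so 'yes' is the derived state throughout.
Only D, N, and W show the derived state 'yes' for elongate rostrum, supporting them as a clade.
Only D and W show the derived state 'yes' for keeled scales, supporting them as a clade.
All ingroup taxa share the derived state 'yes' for lateral line; it defines the ingroup but does not resolve relationships within it.
spiracle pair III lost (derived state 'yes') is unique to W (autapomorphy; uninformative for grouping).
Only D, N, W, and Y show the derived state 'yes' for tarsal claw bifid, supporting them as a clade.
hollow quills: derived state 'yes' in Y only — an autapomorphy, so it tells us nothing about relationships among taxa.
Most parsimonious ingroup topology: (((N,(W,D)),Y),M).
Y and D share a more recent common ancestor with each other than either does with M, so M is the least closely related of the three.

M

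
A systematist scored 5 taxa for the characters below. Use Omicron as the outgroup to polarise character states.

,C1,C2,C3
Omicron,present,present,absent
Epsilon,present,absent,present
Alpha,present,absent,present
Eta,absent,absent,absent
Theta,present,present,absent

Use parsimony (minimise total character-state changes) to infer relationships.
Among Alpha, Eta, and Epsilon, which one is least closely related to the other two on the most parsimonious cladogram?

Eta

Character polarity is set by the outgroup: the derived state is whichever differs from the outgroup's state, so for C1, C2 the derived state is 'absent', and for the remaining characters it is 'present'.
C1: derived state 'absent' in Eta only — an autapomorphy, so it tells us nothing about relationships among taxa.
Only Alpha, Epsilon, and Eta show the derived state 'absent' for C2, supporting them as a clade.
Only Alpha and Epsilon show the derived state 'present' for C3, supporting them as a clade.
Most parsimonious ingroup topology: (((Epsilon,Alpha),Eta),Theta).
Alpha and Epsilon share a more recent common ancestor with each other than either does with Eta, so Eta is the least closely related of the three.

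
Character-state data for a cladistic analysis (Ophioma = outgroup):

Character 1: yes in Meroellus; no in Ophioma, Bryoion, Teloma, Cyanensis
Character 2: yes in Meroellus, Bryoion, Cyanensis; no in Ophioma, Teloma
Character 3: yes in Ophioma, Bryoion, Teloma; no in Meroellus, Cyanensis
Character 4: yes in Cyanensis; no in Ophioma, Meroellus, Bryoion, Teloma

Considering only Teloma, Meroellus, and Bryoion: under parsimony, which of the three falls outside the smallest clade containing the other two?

Character polarity is set by the outgroup: the derived state is whichever differs from the outgroup's state, so for Character 3 the derived state is 'no', and for the remaining characters it is 'yes'.
Character 1: derived state 'yes' in Meroellus only — an autapomorphy, so it tells us nothing about relationships among taxa.
Character 2 (derived state 'yes') is shared by Bryoion, Cyanensis, and Meroellus — a synapomorphy uniting that clade.
Character 3 (derived state 'no') is shared by Cyanensis and Meroellus — a synapomorphy uniting that clade.
Character 4: derived state 'yes' in Cyanensis only — an autapomorphy, so it tells us nothing about relationships among taxa.
Most parsimonious ingroup topology: (((Meroellus,Cyanensis),Bryoion),Teloma).
Meroellus and Bryoion share a more recent common ancestor with each other than either does with Teloma, so Teloma is the least closely related of the three.

Teloma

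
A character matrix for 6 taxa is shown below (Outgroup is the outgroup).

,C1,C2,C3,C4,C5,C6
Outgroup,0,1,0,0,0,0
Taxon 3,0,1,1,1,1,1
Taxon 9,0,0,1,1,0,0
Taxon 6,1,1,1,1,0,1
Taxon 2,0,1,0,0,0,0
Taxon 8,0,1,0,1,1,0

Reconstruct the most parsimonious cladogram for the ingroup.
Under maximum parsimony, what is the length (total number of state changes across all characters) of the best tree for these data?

7

Character polarity is set by the outgroup: the derived state is whichever differs from the outgroup's state, so for C2 the derived state is '0', and for the remaining characters it is '1'.
C1 (derived state '1') is unique to Taxon 6 (autapomorphy; uninformative for grouping).
C2 (derived state '0') is unique to Taxon 9 (autapomorphy; uninformative for grouping).
Only Taxon 3, Taxon 6, and Taxon 9 show the derived state '1' for C3, supporting them as a clade.
C4 (derived state '1') is shared by Taxon 3, Taxon 6, Taxon 8, and Taxon 9 — a synapomorphy uniting that clade.
C5 (state '1') occurs in Taxon 3 and Taxon 8 but conflicts with the nesting implied by the other characters — most parsimoniously interpreted as homoplasy.
Only Taxon 3 and Taxon 6 show the derived state '1' for C6, supporting them as a clade.
Most parsimonious ingroup topology: ((((Taxon 3,Taxon 6),Taxon 9),Taxon 8),Taxon 2).
Changes per character on this tree: C1: 1; C2: 1; C3: 1; C4: 1; C5: 2; C6: 1.
Total = 7.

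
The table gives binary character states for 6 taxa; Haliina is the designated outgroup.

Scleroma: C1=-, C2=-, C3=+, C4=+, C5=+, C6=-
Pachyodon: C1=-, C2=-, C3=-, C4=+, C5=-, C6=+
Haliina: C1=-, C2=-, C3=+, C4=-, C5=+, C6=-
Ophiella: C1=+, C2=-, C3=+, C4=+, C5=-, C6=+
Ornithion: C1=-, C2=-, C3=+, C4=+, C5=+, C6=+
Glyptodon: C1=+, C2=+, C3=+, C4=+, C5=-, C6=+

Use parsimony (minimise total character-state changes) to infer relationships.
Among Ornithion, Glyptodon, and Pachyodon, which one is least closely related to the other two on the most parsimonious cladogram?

Ornithion

Character polarity is set by the outgroup: the derived state is whichever differs from the outgroup's state, so for C3, C5 the derived state is '-', and for the remaining characters it is '+'.
C1 (derived state '+') is shared by Glyptodon and Ophiella — a synapomorphy uniting that clade.
C2 (derived state '+') is unique to Glyptodon (autapomorphy; uninformative for grouping).
C3 (derived state '-') is unique to Pachyodon (autapomorphy; uninformative for grouping).
C4 (derived state '+') is shared by all ingroup taxa — unites the whole ingroup.
C5 (derived state '-') is shared by Glyptodon, Ophiella, and Pachyodon — a synapomorphy uniting that clade.
C6 (derived state '+') is shared by Glyptodon, Ophiella, Ornithion, and Pachyodon — a synapomorphy uniting that clade.
Most parsimonious ingroup topology: ((((Glyptodon,Ophiella),Pachyodon),Ornithion),Scleroma).
Pachyodon and Glyptodon share a more recent common ancestor with each other than either does with Ornithion, so Ornithion is the least closely related of the three.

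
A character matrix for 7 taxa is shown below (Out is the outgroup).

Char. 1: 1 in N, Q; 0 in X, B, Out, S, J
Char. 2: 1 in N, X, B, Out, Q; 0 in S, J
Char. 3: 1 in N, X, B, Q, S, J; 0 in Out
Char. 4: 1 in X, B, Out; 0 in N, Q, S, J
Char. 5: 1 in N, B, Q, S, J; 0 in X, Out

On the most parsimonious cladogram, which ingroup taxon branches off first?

Character polarity is set by the outgroup: the derived state is whichever differs from the outgroup's state, so for Char. 2, Char. 4 the derived state is '0', and for the remaining characters it is '1'.
Only N and Q show the derived state '1' for Char. 1, supporting them as a clade.
Char. 2: derived state '0' in J and S only — synapomorphy for {J, S}.
All ingroup taxa share the derived state '1' for Char. 3; it defines the ingroup but does not resolve relationships within it.
Char. 4 (derived state '0') is shared by J, N, Q, and S — a synapomorphy uniting that clade.
Char. 5: derived state '1' in B, J, N, Q, and S only — synapomorphy for {B, J, N, Q, S}.
Most parsimonious ingroup topology: ((B,((S,J),(N,Q))),X).
X is sister to the clade containing all other ingroup taxa, so it is the earliest-diverging (most basal) ingroup lineage.

X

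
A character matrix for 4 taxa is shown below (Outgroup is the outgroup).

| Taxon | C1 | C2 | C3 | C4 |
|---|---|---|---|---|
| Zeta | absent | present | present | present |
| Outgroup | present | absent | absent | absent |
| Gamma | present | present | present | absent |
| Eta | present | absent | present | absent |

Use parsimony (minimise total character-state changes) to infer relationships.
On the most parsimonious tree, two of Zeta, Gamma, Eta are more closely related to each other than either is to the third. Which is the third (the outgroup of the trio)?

Eta

Character polarity is set by the outgroup: the derived state is whichever differs from the outgroup's state, so for C1 the derived state is 'absent', and for the remaining characters it is 'present'.
C1 (derived state 'absent') is unique to Zeta (autapomorphy; uninformative for grouping).
C2 (derived state 'present') is shared by Gamma and Zeta — a synapomorphy uniting that clade.
All ingroup taxa share the derived state 'present' for C3; it defines the ingroup but does not resolve relationships within it.
C4: derived state 'present' in Zeta only — an autapomorphy, so it tells us nothing about relationships among taxa.
Most parsimonious ingroup topology: ((Zeta,Gamma),Eta).
Zeta and Gamma share a more recent common ancestor with each other than either does with Eta, so Eta is the least closely related of the three.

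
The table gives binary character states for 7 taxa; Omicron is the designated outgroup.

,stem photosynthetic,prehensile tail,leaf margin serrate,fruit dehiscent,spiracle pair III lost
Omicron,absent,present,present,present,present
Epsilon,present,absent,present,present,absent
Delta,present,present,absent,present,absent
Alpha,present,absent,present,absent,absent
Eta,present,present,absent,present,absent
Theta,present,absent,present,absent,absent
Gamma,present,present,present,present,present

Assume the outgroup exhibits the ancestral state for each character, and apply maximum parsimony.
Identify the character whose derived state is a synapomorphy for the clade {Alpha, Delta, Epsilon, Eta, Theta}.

Character polarity is set by the outgroup: the derived state is whichever differs from the outgroup's state, so for prehensile tail, leaf margin serrate, fruit dehiscent, spiracle pair III lost the derived state is 'absent', and for the remaining characters it is 'present'.
All ingroup taxa share the derived state 'present' for stem photosynthetic; it defines the ingroup but does not resolve relationships within it.
Only Alpha, Epsilon, and Theta show the derived state 'absent' for prehensile tail, supporting them as a clade.
leaf margin serrate: derived state 'absent' in Delta and Eta only — synapomorphy for {Delta, Eta}.
fruit dehiscent (derived state 'absent') is shared by Alpha and Theta — a synapomorphy uniting that clade.
spiracle pair III lost: derived state 'absent' in Alpha, Delta, Epsilon, Eta, and Theta only — synapomorphy for {Alpha, Delta, Epsilon, Eta, Theta}.
Most parsimonious ingroup topology: ((((Theta,Alpha),Epsilon),(Eta,Delta)),Gamma).
The clade {Alpha, Delta, Epsilon, Eta, Theta} is supported by spiracle pair III lost: its derived state 'absent' occurs in exactly those taxa and in no other taxon (including the outgroup).

spiracle pair III lost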